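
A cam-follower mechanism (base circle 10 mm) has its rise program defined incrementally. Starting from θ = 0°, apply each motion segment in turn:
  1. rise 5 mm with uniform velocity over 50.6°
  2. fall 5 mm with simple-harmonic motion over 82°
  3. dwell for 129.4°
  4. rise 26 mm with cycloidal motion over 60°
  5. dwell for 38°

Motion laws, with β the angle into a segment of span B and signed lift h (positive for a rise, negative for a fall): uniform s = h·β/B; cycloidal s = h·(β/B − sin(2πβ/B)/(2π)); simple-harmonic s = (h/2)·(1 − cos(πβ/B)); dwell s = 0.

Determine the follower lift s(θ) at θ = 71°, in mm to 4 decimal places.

seg 1 [0°–50.6°] uniform, h=5: full span → s += 5 → s = 5.0000
seg 2 [50.6°–132.6°] simple-harmonic, h=-5: θ=71° here. β=20.4, B=82. -5/2·(1 − cos(π·0.2488)) = -0.7255 → s = 4.2745

4.2745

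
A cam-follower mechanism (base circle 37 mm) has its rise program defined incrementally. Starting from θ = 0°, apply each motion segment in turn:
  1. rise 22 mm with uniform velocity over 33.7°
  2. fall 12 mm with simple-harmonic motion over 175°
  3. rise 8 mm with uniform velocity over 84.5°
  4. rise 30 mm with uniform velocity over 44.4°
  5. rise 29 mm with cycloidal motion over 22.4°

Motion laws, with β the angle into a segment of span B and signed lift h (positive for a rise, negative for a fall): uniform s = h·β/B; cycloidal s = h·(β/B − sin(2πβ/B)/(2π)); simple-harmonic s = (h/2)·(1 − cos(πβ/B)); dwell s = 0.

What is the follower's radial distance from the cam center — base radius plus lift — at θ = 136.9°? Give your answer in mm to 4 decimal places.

seg 1 [0°–33.7°] uniform, h=22: full span → s += 22 → s = 22.0000
seg 2 [33.7°–208.7°] simple-harmonic, h=-12: θ=136.9° here. β=103.2, B=175. -12/2·(1 − cos(π·0.5897)) = -7.6688 → s = 14.3312
radial distance = base radius + s = 37 + 14.3312 = 51.3312

51.3312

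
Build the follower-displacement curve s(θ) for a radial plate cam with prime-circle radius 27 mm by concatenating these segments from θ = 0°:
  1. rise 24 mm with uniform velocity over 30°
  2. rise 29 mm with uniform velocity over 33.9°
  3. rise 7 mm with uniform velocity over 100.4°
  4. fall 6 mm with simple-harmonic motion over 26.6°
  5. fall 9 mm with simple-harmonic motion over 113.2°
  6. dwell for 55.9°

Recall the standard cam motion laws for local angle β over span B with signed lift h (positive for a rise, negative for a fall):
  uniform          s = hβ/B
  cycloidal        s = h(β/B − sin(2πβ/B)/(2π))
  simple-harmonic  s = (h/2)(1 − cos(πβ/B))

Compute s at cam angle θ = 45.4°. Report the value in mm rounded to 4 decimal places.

seg 1 [0°–30°] uniform, h=24: full span → s += 24 → s = 24.0000
seg 2 [30°–63.9°] uniform, h=29: θ=45.4° here. β=15.4, B=33.9. 29·15.4/33.9 = 13.1740 → s = 37.1740

37.1740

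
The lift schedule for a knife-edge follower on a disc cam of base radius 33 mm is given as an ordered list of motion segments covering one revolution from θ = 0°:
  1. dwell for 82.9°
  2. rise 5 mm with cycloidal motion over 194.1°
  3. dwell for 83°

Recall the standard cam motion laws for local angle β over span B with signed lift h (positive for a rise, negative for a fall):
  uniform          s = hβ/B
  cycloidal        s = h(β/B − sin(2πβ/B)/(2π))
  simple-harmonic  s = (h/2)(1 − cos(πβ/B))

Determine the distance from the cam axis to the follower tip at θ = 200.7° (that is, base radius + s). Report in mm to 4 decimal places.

seg 1 [0°–82.9°] dwell: s stays 0.0000
seg 2 [82.9°–277°] cycloidal, h=5: θ=200.7° here. β=117.8, B=194.1. 5·(0.6069 − sin(2π·0.6069)/(2π)) = 3.5297 → s = 3.5297
radial distance = base radius + s = 33 + 3.5297 = 36.5297

36.5297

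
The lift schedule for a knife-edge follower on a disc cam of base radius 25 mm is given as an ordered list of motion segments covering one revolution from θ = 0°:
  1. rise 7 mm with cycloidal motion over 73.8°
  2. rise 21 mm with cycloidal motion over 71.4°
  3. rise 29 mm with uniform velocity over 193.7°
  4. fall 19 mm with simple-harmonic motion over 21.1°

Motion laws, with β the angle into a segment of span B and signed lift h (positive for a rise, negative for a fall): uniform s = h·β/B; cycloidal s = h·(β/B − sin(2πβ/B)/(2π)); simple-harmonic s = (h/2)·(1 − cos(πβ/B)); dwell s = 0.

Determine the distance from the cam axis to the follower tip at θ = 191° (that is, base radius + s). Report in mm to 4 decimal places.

seg 1 [0°–73.8°] cycloidal, h=7: full span → s += 7 → s = 7.0000
seg 2 [73.8°–145.2°] cycloidal, h=21: full span → s += 21 → s = 28.0000
seg 3 [145.2°–338.9°] uniform, h=29: θ=191° here. β=45.8, B=193.7. 29·45.8/193.7 = 6.8570 → s = 34.8570
radial distance = base radius + s = 25 + 34.8570 = 59.8570

59.8570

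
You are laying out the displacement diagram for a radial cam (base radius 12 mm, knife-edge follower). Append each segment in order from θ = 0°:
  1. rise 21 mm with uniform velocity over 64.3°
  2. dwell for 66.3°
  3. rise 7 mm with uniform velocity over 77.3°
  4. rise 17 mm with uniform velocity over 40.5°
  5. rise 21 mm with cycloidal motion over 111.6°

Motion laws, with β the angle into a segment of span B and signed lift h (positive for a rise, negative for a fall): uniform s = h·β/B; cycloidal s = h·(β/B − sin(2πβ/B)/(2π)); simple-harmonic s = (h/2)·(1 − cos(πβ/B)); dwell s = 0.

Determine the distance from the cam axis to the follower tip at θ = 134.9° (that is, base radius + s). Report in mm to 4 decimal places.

seg 1 [0°–64.3°] uniform, h=21: full span → s += 21 → s = 21.0000
seg 2 [64.3°–130.6°] dwell: s stays 21.0000
seg 3 [130.6°–207.9°] uniform, h=7: θ=134.9° here. β=4.3, B=77.3. 7·4.3/77.3 = 0.3894 → s = 21.3894
radial distance = base radius + s = 12 + 21.3894 = 33.3894

33.3894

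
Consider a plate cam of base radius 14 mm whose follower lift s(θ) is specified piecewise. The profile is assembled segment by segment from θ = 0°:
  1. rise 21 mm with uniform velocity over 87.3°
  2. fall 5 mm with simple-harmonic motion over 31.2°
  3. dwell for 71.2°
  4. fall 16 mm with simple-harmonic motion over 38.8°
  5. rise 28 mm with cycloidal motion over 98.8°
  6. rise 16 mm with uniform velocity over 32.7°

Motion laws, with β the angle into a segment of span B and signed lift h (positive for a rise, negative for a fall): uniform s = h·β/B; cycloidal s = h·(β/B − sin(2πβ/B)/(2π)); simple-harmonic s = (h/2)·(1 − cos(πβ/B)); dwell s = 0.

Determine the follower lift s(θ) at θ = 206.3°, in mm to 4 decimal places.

seg 1 [0°–87.3°] uniform, h=21: full span → s += 21 → s = 21.0000
seg 2 [87.3°–118.5°] simple-harmonic, h=-5: full span → s += -5 → s = 16.0000
seg 3 [118.5°–189.7°] dwell: s stays 16.0000
seg 4 [189.7°–228.5°] simple-harmonic, h=-16: θ=206.3° here. β=16.6, B=38.8. -16/2·(1 − cos(π·0.4278)) = -6.2018 → s = 9.7982

9.7982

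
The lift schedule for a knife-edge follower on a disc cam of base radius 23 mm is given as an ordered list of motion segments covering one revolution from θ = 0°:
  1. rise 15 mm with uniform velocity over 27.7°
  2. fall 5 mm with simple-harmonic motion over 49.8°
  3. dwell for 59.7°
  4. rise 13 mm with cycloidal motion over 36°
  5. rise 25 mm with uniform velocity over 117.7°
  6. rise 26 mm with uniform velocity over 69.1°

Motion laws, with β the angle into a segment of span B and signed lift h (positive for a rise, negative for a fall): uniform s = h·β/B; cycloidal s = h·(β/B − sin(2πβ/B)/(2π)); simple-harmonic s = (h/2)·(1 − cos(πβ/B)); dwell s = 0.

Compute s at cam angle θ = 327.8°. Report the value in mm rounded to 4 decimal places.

seg 1 [0°–27.7°] uniform, h=15: full span → s += 15 → s = 15.0000
seg 2 [27.7°–77.5°] simple-harmonic, h=-5: full span → s += -5 → s = 10.0000
seg 3 [77.5°–137.2°] dwell: s stays 10.0000
seg 4 [137.2°–173.2°] cycloidal, h=13: full span → s += 13 → s = 23.0000
seg 5 [173.2°–290.9°] uniform, h=25: full span → s += 25 → s = 48.0000
seg 6 [290.9°–360°] uniform, h=26: θ=327.8° here. β=36.9, B=69.1. 26·36.9/69.1 = 13.8842 → s = 61.8842

61.8842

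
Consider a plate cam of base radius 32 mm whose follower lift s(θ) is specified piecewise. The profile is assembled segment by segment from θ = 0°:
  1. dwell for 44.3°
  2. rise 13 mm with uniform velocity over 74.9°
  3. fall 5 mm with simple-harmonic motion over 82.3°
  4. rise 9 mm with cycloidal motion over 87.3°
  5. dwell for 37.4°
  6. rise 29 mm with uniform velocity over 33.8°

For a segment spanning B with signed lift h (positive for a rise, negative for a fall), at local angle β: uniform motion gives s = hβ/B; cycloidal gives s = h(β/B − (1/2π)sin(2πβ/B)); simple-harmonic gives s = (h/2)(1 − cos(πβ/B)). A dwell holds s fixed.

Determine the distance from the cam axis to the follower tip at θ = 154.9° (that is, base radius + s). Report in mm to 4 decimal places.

seg 1 [0°–44.3°] dwell: s stays 0.0000
seg 2 [44.3°–119.2°] uniform, h=13: full span → s += 13 → s = 13.0000
seg 3 [119.2°–201.5°] simple-harmonic, h=-5: θ=154.9° here. β=35.7, B=82.3. -5/2·(1 − cos(π·0.4338)) = -1.9836 → s = 11.0164
radial distance = base radius + s = 32 + 11.0164 = 43.0164

43.0164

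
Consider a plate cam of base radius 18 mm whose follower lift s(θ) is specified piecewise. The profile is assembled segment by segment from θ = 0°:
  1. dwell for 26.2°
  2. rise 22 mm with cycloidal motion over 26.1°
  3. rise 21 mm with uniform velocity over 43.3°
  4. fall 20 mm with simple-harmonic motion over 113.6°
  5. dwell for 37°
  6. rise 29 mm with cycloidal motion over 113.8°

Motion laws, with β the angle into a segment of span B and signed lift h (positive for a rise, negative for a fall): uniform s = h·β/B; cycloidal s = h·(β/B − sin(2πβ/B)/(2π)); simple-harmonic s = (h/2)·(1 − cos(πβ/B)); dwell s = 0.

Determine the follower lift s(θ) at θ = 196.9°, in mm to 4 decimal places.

seg 1 [0°–26.2°] dwell: s stays 0.0000
seg 2 [26.2°–52.3°] cycloidal, h=22: full span → s += 22 → s = 22.0000
seg 3 [52.3°–95.6°] uniform, h=21: full span → s += 21 → s = 43.0000
seg 4 [95.6°–209.2°] simple-harmonic, h=-20: θ=196.9° here. β=101.3, B=113.6. -20/2·(1 − cos(π·0.8917)) = -19.4270 → s = 23.5730

23.5730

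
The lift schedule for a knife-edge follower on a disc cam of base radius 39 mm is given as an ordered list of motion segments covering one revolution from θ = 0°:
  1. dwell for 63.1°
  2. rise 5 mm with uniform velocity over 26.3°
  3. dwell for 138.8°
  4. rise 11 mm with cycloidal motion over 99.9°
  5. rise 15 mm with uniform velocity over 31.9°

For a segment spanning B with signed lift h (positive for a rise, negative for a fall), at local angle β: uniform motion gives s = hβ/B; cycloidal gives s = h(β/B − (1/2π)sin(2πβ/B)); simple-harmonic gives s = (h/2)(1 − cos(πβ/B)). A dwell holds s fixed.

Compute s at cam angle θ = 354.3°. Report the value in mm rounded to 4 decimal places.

seg 1 [0°–63.1°] dwell: s stays 0.0000
seg 2 [63.1°–89.4°] uniform, h=5: full span → s += 5 → s = 5.0000
seg 3 [89.4°–228.2°] dwell: s stays 5.0000
seg 4 [228.2°–328.1°] cycloidal, h=11: full span → s += 11 → s = 16.0000
seg 5 [328.1°–360°] uniform, h=15: θ=354.3° here. β=26.2, B=31.9. 15·26.2/31.9 = 12.3197 → s = 28.3197

28.3197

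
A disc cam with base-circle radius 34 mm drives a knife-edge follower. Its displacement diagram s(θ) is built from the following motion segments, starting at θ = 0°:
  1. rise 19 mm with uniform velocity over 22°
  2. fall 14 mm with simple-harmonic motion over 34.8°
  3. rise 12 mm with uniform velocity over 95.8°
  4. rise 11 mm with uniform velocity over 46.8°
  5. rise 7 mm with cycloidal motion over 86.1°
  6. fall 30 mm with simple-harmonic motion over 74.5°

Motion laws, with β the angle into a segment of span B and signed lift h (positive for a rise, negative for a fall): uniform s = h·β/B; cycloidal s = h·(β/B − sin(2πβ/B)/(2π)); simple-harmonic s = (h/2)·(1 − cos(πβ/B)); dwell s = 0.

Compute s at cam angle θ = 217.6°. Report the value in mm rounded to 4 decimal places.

seg 1 [0°–22°] uniform, h=19: full span → s += 19 → s = 19.0000
seg 2 [22°–56.8°] simple-harmonic, h=-14: full span → s += -14 → s = 5.0000
seg 3 [56.8°–152.6°] uniform, h=12: full span → s += 12 → s = 17.0000
seg 4 [152.6°–199.4°] uniform, h=11: full span → s += 11 → s = 28.0000
seg 5 [199.4°–285.5°] cycloidal, h=7: θ=217.6° here. β=18.2, B=86.1. 7·(0.2114 − sin(2π·0.2114)/(2π)) = 0.3982 → s = 28.3982

28.3982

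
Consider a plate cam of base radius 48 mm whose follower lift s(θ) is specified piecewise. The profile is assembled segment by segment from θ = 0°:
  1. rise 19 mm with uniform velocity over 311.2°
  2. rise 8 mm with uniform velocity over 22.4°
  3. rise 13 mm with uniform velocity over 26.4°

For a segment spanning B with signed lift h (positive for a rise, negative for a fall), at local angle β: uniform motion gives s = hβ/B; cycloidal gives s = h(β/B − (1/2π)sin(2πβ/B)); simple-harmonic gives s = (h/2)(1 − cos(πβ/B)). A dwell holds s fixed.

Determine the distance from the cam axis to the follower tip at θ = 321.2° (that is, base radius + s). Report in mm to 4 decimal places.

seg 1 [0°–311.2°] uniform, h=19: full span → s += 19 → s = 19.0000
seg 2 [311.2°–333.6°] uniform, h=8: θ=321.2° here. β=10, B=22.4. 8·10/22.4 = 3.5714 → s = 22.5714
radial distance = base radius + s = 48 + 22.5714 = 70.5714

70.5714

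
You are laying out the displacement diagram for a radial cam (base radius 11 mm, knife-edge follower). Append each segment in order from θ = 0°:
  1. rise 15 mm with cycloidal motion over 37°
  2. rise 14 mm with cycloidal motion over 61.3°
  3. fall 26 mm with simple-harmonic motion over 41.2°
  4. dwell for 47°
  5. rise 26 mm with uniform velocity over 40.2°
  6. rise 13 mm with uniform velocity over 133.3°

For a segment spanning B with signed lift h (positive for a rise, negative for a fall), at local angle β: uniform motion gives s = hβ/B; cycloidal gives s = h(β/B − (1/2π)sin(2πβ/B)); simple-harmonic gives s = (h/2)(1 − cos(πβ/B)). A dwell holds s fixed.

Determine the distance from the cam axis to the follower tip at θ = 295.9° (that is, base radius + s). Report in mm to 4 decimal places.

seg 1 [0°–37°] cycloidal, h=15: full span → s += 15 → s = 15.0000
seg 2 [37°–98.3°] cycloidal, h=14: full span → s += 14 → s = 29.0000
seg 3 [98.3°–139.5°] simple-harmonic, h=-26: full span → s += -26 → s = 3.0000
seg 4 [139.5°–186.5°] dwell: s stays 3.0000
seg 5 [186.5°–226.7°] uniform, h=26: full span → s += 26 → s = 29.0000
seg 6 [226.7°–360°] uniform, h=13: θ=295.9° here. β=69.2, B=133.3. 13·69.2/133.3 = 6.7487 → s = 35.7487
radial distance = base radius + s = 11 + 35.7487 = 46.7487

46.7487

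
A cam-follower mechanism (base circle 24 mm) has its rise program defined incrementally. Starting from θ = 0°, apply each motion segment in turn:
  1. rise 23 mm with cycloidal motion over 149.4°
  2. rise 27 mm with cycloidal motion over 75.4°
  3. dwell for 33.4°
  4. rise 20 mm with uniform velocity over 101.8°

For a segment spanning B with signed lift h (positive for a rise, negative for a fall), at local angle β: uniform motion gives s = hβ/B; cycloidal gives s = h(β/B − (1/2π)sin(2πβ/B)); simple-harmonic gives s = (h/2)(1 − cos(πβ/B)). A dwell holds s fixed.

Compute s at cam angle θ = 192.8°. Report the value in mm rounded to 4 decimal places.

seg 1 [0°–149.4°] cycloidal, h=23: full span → s += 23 → s = 23.0000
seg 2 [149.4°–224.8°] cycloidal, h=27: θ=192.8° here. β=43.4, B=75.4. 27·(0.5756 − sin(2π·0.5756)/(2π)) = 17.5063 → s = 40.5063

40.5063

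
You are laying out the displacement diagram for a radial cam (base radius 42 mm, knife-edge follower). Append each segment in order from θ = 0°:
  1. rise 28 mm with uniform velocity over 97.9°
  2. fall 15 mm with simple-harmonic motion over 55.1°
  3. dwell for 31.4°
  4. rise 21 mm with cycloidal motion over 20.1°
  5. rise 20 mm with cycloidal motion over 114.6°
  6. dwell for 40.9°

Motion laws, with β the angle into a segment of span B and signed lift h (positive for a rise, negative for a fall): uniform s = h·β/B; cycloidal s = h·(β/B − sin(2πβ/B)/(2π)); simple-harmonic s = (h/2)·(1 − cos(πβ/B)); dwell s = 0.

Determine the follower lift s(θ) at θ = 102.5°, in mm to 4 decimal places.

seg 1 [0°–97.9°] uniform, h=28: full span → s += 28 → s = 28.0000
seg 2 [97.9°–153°] simple-harmonic, h=-15: θ=102.5° here. β=4.6, B=55.1. -15/2·(1 − cos(π·0.0835)) = -0.2565 → s = 27.7435

27.7435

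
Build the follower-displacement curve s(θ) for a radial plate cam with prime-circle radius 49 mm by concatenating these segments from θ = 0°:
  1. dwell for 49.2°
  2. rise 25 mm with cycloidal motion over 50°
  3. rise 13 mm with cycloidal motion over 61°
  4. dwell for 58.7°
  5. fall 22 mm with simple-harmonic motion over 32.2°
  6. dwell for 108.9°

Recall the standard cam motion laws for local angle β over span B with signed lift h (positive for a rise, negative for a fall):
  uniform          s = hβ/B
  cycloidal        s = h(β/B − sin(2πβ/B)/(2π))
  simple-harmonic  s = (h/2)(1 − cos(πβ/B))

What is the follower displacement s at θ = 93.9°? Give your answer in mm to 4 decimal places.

seg 1 [0°–49.2°] dwell: s stays 0.0000
seg 2 [49.2°–99.2°] cycloidal, h=25: θ=93.9° here. β=44.7, B=50. 25·(0.8940 − sin(2π·0.8940)/(2π)) = 24.8084 → s = 24.8084

24.8084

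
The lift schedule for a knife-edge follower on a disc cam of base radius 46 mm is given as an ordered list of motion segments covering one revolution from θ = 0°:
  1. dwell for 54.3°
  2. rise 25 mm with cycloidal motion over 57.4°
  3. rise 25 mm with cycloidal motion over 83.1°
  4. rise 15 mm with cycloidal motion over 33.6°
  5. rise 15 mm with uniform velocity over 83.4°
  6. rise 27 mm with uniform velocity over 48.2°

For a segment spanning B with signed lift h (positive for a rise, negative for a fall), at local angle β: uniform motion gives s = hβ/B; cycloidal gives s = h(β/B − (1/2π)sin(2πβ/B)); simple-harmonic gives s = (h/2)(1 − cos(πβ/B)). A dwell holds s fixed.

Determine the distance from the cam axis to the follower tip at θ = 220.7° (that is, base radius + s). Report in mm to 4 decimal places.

seg 1 [0°–54.3°] dwell: s stays 0.0000
seg 2 [54.3°–111.7°] cycloidal, h=25: full span → s += 25 → s = 25.0000
seg 3 [111.7°–194.8°] cycloidal, h=25: full span → s += 25 → s = 50.0000
seg 4 [194.8°–228.4°] cycloidal, h=15: θ=220.7° here. β=25.9, B=33.6. 15·(0.7708 − sin(2π·0.7708)/(2π)) = 13.9294 → s = 63.9294
radial distance = base radius + s = 46 + 63.9294 = 109.9294

109.9294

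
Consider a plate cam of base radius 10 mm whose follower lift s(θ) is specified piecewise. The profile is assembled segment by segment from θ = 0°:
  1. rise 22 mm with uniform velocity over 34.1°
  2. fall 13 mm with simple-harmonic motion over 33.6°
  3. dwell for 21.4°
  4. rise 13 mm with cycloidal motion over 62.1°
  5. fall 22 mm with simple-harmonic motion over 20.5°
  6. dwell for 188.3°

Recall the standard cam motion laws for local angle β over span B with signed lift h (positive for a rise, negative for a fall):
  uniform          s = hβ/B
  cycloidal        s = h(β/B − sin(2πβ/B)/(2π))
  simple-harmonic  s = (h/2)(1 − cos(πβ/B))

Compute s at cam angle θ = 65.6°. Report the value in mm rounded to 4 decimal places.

seg 1 [0°–34.1°] uniform, h=22: full span → s += 22 → s = 22.0000
seg 2 [34.1°–67.7°] simple-harmonic, h=-13: θ=65.6° here. β=31.5, B=33.6. -13/2·(1 − cos(π·0.9375)) = -12.8751 → s = 9.1249

9.1249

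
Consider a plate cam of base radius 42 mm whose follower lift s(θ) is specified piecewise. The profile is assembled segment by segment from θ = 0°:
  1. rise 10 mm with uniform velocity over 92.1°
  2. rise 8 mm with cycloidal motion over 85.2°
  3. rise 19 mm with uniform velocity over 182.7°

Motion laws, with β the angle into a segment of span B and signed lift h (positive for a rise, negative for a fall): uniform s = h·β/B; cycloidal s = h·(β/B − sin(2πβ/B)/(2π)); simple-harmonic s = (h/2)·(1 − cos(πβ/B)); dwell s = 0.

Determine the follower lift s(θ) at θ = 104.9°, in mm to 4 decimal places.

seg 1 [0°–92.1°] uniform, h=10: full span → s += 10 → s = 10.0000
seg 2 [92.1°–177.3°] cycloidal, h=8: θ=104.9° here. β=12.8, B=85.2. 8·(0.1502 − sin(2π·0.1502)/(2π)) = 0.1707 → s = 10.1707

10.1707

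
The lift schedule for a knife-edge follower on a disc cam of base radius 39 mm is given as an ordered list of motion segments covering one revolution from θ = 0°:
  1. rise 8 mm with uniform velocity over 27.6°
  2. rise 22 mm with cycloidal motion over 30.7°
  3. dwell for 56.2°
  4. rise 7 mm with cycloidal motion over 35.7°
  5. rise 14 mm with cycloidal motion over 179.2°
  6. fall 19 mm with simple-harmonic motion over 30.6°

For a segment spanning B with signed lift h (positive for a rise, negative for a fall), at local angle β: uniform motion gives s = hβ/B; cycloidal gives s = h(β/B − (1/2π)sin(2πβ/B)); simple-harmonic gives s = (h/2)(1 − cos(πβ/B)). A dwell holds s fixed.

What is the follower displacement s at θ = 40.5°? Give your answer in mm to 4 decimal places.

seg 1 [0°–27.6°] uniform, h=8: full span → s += 8 → s = 8.0000
seg 2 [27.6°–58.3°] cycloidal, h=22: θ=40.5° here. β=12.9, B=30.7. 22·(0.4202 − sin(2π·0.4202)/(2π)) = 7.5613 → s = 15.5613

15.5613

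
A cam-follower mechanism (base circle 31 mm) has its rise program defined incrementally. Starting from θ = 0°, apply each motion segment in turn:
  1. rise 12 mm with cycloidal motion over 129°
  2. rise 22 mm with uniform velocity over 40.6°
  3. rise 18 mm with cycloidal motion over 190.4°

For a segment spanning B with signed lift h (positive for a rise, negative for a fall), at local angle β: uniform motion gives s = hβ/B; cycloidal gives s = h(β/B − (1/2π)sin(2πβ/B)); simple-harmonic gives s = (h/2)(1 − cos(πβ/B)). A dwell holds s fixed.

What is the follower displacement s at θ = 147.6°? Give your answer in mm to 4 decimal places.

seg 1 [0°–129°] cycloidal, h=12: full span → s += 12 → s = 12.0000
seg 2 [129°–169.6°] uniform, h=22: θ=147.6° here. β=18.6, B=40.6. 22·18.6/40.6 = 10.0788 → s = 22.0788

22.0788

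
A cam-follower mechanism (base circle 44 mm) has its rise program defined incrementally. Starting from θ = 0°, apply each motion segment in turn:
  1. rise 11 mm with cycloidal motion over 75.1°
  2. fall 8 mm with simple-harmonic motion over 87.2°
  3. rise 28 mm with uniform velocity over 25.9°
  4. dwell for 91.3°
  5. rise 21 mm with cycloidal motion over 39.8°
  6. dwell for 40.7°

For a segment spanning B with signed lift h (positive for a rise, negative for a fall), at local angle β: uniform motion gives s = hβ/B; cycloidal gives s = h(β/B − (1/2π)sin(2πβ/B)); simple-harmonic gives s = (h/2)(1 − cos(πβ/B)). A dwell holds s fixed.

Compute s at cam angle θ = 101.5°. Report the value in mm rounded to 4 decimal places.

seg 1 [0°–75.1°] cycloidal, h=11: full span → s += 11 → s = 11.0000
seg 2 [75.1°–162.3°] simple-harmonic, h=-8: θ=101.5° here. β=26.4, B=87.2. -8/2·(1 − cos(π·0.3028)) = -1.6769 → s = 9.3231

9.3231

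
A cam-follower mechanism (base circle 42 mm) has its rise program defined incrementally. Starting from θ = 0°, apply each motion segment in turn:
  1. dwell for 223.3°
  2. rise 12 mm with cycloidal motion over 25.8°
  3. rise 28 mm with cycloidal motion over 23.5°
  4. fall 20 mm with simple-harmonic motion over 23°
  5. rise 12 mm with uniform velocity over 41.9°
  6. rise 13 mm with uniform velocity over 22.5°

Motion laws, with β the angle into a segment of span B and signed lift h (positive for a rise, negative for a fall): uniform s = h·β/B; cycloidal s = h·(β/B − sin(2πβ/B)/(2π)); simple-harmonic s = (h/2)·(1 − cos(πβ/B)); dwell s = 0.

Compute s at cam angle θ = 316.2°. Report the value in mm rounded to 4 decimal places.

seg 1 [0°–223.3°] dwell: s stays 0.0000
seg 2 [223.3°–249.1°] cycloidal, h=12: full span → s += 12 → s = 12.0000
seg 3 [249.1°–272.6°] cycloidal, h=28: full span → s += 28 → s = 40.0000
seg 4 [272.6°–295.6°] simple-harmonic, h=-20: full span → s += -20 → s = 20.0000
seg 5 [295.6°–337.5°] uniform, h=12: θ=316.2° here. β=20.6, B=41.9. 12·20.6/41.9 = 5.8998 → s = 25.8998

25.8998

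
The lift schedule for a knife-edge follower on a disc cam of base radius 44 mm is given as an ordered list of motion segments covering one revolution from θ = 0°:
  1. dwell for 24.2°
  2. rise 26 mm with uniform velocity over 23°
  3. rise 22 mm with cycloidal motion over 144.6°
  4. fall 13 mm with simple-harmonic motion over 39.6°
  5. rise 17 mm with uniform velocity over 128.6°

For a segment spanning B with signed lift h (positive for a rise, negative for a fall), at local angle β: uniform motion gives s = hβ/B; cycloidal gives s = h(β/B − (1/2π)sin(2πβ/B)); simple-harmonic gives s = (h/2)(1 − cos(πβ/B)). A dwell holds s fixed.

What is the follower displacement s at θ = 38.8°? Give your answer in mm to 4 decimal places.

seg 1 [0°–24.2°] dwell: s stays 0.0000
seg 2 [24.2°–47.2°] uniform, h=26: θ=38.8° here. β=14.6, B=23. 26·14.6/23 = 16.5043 → s = 16.5043

16.5043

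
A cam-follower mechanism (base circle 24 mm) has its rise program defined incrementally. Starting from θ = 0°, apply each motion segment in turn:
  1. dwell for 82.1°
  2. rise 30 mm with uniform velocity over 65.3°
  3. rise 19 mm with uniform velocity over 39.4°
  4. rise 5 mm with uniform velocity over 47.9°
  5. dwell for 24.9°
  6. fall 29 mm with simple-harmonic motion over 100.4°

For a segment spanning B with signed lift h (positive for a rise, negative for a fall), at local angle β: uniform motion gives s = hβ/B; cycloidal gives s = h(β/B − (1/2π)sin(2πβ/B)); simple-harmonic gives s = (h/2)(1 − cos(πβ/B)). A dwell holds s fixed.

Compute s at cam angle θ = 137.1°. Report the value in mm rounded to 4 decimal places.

seg 1 [0°–82.1°] dwell: s stays 0.0000
seg 2 [82.1°–147.4°] uniform, h=30: θ=137.1° here. β=55, B=65.3. 30·55/65.3 = 25.2680 → s = 25.2680

25.2680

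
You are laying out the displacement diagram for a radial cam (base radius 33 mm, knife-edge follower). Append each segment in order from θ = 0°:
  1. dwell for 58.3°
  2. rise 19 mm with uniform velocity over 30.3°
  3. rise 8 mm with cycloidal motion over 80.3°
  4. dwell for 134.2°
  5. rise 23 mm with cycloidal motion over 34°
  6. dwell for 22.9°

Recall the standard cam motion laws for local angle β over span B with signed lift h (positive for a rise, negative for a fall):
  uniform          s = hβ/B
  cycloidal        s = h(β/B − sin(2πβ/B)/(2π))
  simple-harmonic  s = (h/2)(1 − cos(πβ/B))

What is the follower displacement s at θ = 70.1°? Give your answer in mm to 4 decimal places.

seg 1 [0°–58.3°] dwell: s stays 0.0000
seg 2 [58.3°–88.6°] uniform, h=19: θ=70.1° here. β=11.8, B=30.3. 19·11.8/30.3 = 7.3993 → s = 7.3993

7.3993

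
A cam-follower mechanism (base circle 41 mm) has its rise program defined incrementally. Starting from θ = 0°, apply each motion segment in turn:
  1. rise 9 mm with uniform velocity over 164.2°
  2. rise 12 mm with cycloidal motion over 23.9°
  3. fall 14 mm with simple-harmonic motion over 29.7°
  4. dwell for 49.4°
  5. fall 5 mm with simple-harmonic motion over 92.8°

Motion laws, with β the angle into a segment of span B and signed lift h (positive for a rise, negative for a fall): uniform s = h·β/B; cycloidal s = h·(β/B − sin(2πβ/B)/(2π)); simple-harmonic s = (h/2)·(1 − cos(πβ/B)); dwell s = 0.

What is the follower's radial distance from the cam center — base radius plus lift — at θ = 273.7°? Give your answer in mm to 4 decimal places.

seg 1 [0°–164.2°] uniform, h=9: full span → s += 9 → s = 9.0000
seg 2 [164.2°–188.1°] cycloidal, h=12: full span → s += 12 → s = 21.0000
seg 3 [188.1°–217.8°] simple-harmonic, h=-14: full span → s += -14 → s = 7.0000
seg 4 [217.8°–267.2°] dwell: s stays 7.0000
seg 5 [267.2°–360°] simple-harmonic, h=-5: θ=273.7° here. β=6.5, B=92.8. -5/2·(1 − cos(π·0.0700)) = -0.0603 → s = 6.9397
radial distance = base radius + s = 41 + 6.9397 = 47.9397

47.9397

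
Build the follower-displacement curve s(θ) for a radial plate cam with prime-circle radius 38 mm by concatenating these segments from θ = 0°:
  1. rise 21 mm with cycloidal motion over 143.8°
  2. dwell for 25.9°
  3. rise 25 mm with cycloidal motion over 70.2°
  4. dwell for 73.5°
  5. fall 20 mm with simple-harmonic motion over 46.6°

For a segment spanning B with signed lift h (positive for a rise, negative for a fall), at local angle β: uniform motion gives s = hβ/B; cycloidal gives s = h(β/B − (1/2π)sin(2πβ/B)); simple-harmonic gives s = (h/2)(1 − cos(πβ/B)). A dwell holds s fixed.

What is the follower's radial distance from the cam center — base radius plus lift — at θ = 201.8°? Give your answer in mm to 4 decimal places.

seg 1 [0°–143.8°] cycloidal, h=21: full span → s += 21 → s = 21.0000
seg 2 [143.8°–169.7°] dwell: s stays 21.0000
seg 3 [169.7°–239.9°] cycloidal, h=25: θ=201.8° here. β=32.1, B=70.2. 25·(0.4573 − sin(2π·0.4573)/(2π)) = 10.3760 → s = 31.3760
radial distance = base radius + s = 38 + 31.3760 = 69.3760

69.3760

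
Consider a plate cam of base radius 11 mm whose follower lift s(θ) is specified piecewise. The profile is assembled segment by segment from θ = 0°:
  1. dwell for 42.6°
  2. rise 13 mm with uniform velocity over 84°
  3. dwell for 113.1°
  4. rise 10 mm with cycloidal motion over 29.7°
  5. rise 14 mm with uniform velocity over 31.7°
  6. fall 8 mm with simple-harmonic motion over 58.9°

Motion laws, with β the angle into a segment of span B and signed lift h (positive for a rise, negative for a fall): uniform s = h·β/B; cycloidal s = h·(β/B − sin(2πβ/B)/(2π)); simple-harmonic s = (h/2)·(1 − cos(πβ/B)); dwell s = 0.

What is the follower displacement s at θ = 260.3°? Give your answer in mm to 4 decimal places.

seg 1 [0°–42.6°] dwell: s stays 0.0000
seg 2 [42.6°–126.6°] uniform, h=13: full span → s += 13 → s = 13.0000
seg 3 [126.6°–239.7°] dwell: s stays 13.0000
seg 4 [239.7°–269.4°] cycloidal, h=10: θ=260.3° here. β=20.6, B=29.7. 10·(0.6936 − sin(2π·0.6936)/(2π)) = 8.4287 → s = 21.4287

21.4287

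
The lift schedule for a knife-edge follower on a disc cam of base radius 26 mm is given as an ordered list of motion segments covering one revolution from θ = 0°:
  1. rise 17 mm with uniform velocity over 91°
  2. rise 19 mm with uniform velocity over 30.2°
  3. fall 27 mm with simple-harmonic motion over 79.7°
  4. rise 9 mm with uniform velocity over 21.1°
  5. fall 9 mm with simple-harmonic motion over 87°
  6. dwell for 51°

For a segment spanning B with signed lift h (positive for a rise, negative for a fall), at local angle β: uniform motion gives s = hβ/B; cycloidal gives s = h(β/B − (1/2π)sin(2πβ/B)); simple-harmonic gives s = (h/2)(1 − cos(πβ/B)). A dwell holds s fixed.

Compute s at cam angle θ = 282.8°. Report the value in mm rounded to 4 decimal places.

seg 1 [0°–91°] uniform, h=17: full span → s += 17 → s = 17.0000
seg 2 [91°–121.2°] uniform, h=19: full span → s += 19 → s = 36.0000
seg 3 [121.2°–200.9°] simple-harmonic, h=-27: full span → s += -27 → s = 9.0000
seg 4 [200.9°–222°] uniform, h=9: full span → s += 9 → s = 18.0000
seg 5 [222°–309°] simple-harmonic, h=-9: θ=282.8° here. β=60.8, B=87. -9/2·(1 − cos(π·0.6989)) = -7.1319 → s = 10.8681

10.8681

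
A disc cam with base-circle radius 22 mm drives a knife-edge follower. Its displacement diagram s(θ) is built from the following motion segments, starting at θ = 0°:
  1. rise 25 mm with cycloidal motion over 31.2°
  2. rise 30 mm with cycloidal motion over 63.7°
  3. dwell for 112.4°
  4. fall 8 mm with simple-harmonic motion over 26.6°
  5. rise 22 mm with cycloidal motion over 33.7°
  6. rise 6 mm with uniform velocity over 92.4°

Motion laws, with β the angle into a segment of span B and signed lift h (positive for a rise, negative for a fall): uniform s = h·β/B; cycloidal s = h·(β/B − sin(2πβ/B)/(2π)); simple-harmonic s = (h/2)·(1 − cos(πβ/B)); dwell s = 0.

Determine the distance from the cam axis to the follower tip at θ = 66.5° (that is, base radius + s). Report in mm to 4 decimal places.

seg 1 [0°–31.2°] cycloidal, h=25: full span → s += 25 → s = 25.0000
seg 2 [31.2°–94.9°] cycloidal, h=30: θ=66.5° here. β=35.3, B=63.7. 30·(0.5542 − sin(2π·0.5542)/(2π)) = 18.2184 → s = 43.2184
radial distance = base radius + s = 22 + 43.2184 = 65.2184

65.2184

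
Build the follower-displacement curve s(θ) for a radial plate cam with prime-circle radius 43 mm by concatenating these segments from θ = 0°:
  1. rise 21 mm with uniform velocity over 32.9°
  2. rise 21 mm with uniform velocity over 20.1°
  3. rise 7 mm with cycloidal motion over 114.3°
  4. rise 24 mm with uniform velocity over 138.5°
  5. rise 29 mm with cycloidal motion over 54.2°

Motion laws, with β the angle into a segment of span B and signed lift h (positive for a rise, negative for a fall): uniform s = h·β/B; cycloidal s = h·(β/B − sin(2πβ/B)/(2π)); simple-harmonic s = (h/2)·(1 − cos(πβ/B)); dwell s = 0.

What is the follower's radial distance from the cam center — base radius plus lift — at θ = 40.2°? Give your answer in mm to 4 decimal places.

seg 1 [0°–32.9°] uniform, h=21: full span → s += 21 → s = 21.0000
seg 2 [32.9°–53°] uniform, h=21: θ=40.2° here. β=7.3, B=20.1. 21·7.3/20.1 = 7.6269 → s = 28.6269
radial distance = base radius + s = 43 + 28.6269 = 71.6269

71.6269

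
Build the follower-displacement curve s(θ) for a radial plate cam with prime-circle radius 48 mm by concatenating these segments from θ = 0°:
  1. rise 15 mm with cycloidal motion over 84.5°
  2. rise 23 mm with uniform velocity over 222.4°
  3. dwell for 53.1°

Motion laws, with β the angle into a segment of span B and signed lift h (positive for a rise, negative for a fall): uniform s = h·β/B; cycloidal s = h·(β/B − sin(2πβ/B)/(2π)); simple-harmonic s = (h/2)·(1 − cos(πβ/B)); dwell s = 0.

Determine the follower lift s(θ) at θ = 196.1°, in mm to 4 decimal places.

seg 1 [0°–84.5°] cycloidal, h=15: full span → s += 15 → s = 15.0000
seg 2 [84.5°–306.9°] uniform, h=23: θ=196.1° here. β=111.6, B=222.4. 23·111.6/222.4 = 11.5414 → s = 26.5414

26.5414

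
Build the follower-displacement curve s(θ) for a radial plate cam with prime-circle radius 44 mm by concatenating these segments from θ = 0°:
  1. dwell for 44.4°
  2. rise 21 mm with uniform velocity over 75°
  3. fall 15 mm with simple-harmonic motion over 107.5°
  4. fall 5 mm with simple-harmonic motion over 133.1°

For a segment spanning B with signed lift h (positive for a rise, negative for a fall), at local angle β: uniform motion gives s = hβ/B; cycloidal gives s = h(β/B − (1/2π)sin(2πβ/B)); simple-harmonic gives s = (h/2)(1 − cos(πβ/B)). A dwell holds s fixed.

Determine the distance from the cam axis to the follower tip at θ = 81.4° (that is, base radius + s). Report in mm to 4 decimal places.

seg 1 [0°–44.4°] dwell: s stays 0.0000
seg 2 [44.4°–119.4°] uniform, h=21: θ=81.4° here. β=37, B=75. 21·37/75 = 10.3600 → s = 10.3600
radial distance = base radius + s = 44 + 10.3600 = 54.3600

54.3600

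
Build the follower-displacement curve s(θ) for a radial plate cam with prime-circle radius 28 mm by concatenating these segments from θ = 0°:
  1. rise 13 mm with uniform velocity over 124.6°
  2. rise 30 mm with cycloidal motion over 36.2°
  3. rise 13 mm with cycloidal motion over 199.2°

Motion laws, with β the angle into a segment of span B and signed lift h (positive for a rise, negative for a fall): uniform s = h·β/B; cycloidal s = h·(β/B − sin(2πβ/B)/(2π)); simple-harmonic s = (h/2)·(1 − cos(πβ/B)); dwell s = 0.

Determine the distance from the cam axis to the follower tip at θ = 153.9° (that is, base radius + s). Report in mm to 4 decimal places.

seg 1 [0°–124.6°] uniform, h=13: full span → s += 13 → s = 13.0000
seg 2 [124.6°–160.8°] cycloidal, h=30: θ=153.9° here. β=29.3, B=36.2. 30·(0.8094 − sin(2π·0.8094)/(2π)) = 28.7278 → s = 41.7278
radial distance = base radius + s = 28 + 41.7278 = 69.7278

69.7278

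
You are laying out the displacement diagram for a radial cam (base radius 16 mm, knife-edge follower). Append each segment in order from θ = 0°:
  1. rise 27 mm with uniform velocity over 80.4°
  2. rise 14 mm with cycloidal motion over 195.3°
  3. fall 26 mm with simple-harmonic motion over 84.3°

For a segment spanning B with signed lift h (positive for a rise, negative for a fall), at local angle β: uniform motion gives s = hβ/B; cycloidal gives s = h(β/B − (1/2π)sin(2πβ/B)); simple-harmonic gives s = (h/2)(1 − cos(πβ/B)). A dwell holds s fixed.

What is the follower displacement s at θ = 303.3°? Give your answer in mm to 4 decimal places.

seg 1 [0°–80.4°] uniform, h=27: full span → s += 27 → s = 27.0000
seg 2 [80.4°–275.7°] cycloidal, h=14: full span → s += 14 → s = 41.0000
seg 3 [275.7°–360°] simple-harmonic, h=-26: θ=303.3° here. β=27.6, B=84.3. -26/2·(1 − cos(π·0.3274)) = -6.2914 → s = 34.7086

34.7086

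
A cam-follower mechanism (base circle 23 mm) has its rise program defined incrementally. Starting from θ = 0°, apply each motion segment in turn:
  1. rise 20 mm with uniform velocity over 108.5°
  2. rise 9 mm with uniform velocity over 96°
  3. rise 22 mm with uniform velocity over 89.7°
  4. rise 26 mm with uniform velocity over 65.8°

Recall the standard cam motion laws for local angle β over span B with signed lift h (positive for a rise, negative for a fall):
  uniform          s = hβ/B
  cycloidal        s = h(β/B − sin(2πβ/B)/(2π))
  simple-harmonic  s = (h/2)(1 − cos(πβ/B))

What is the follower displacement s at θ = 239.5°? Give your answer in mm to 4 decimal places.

seg 1 [0°–108.5°] uniform, h=20: full span → s += 20 → s = 20.0000
seg 2 [108.5°–204.5°] uniform, h=9: full span → s += 9 → s = 29.0000
seg 3 [204.5°–294.2°] uniform, h=22: θ=239.5° here. β=35, B=89.7. 22·35/89.7 = 8.5842 → s = 37.5842

37.5842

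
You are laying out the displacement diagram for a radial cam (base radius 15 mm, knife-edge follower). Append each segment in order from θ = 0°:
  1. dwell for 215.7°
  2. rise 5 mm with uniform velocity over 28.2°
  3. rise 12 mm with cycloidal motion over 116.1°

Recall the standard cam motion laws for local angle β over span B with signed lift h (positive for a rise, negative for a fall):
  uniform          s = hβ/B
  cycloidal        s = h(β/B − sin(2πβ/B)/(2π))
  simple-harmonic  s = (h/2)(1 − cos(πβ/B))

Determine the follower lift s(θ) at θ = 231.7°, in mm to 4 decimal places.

seg 1 [0°–215.7°] dwell: s stays 0.0000
seg 2 [215.7°–243.9°] uniform, h=5: θ=231.7° here. β=16, B=28.2. 5·16/28.2 = 2.8369 → s = 2.8369

2.8369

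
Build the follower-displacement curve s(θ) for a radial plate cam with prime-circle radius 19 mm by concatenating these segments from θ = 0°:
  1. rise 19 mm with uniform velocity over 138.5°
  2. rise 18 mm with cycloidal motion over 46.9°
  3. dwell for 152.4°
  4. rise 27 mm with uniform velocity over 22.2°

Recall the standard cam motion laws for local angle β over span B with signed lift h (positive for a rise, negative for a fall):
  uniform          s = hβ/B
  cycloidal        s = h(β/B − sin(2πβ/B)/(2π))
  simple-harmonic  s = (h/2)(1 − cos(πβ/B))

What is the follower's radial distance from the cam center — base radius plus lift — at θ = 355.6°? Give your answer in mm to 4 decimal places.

seg 1 [0°–138.5°] uniform, h=19: full span → s += 19 → s = 19.0000
seg 2 [138.5°–185.4°] cycloidal, h=18: full span → s += 18 → s = 37.0000
seg 3 [185.4°–337.8°] dwell: s stays 37.0000
seg 4 [337.8°–360°] uniform, h=27: θ=355.6° here. β=17.8, B=22.2. 27·17.8/22.2 = 21.6486 → s = 58.6486
radial distance = base radius + s = 19 + 58.6486 = 77.6486

77.6486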